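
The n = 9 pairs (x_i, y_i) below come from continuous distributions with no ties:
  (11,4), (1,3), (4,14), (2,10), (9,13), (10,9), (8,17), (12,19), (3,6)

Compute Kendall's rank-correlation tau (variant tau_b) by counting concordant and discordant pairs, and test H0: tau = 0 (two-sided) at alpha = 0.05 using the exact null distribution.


Step 1: Enumerate the 36 unordered pairs (i,j) with i<j and classify each by sign(x_j-x_i) * sign(y_j-y_i).
  (1,2):dx=-10,dy=-1->C; (1,3):dx=-7,dy=+10->D; (1,4):dx=-9,dy=+6->D; (1,5):dx=-2,dy=+9->D
  (1,6):dx=-1,dy=+5->D; (1,7):dx=-3,dy=+13->D; (1,8):dx=+1,dy=+15->C; (1,9):dx=-8,dy=+2->D
  (2,3):dx=+3,dy=+11->C; (2,4):dx=+1,dy=+7->C; (2,5):dx=+8,dy=+10->C; (2,6):dx=+9,dy=+6->C
  (2,7):dx=+7,dy=+14->C; (2,8):dx=+11,dy=+16->C; (2,9):dx=+2,dy=+3->C; (3,4):dx=-2,dy=-4->C
  (3,5):dx=+5,dy=-1->D; (3,6):dx=+6,dy=-5->D; (3,7):dx=+4,dy=+3->C; (3,8):dx=+8,dy=+5->C
  (3,9):dx=-1,dy=-8->C; (4,5):dx=+7,dy=+3->C; (4,6):dx=+8,dy=-1->D; (4,7):dx=+6,dy=+7->C
  (4,8):dx=+10,dy=+9->C; (4,9):dx=+1,dy=-4->D; (5,6):dx=+1,dy=-4->D; (5,7):dx=-1,dy=+4->D
  (5,8):dx=+3,dy=+6->C; (5,9):dx=-6,dy=-7->C; (6,7):dx=-2,dy=+8->D; (6,8):dx=+2,dy=+10->C
  (6,9):dx=-7,dy=-3->C; (7,8):dx=+4,dy=+2->C; (7,9):dx=-5,dy=-11->C; (8,9):dx=-9,dy=-13->C
Step 2: C = 23, D = 13, total pairs = 36.
Step 3: tau = (C - D)/(n(n-1)/2) = (23 - 13)/36 = 0.277778.
Step 4: Exact two-sided p-value (enumerate n! = 362880 permutations of y under H0): p = 0.358488.
Step 5: alpha = 0.05. fail to reject H0.

tau_b = 0.2778 (C=23, D=13), p = 0.358488, fail to reject H0.


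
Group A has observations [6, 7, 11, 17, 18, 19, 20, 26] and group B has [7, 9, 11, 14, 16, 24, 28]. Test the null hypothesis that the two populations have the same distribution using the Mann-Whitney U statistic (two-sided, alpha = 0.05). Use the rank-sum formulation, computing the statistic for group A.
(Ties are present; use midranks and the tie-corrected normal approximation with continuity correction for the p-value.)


Step 1: Combine and sort all 15 observations; assign midranks.
sorted (value, group): (6,X), (7,X), (7,Y), (9,Y), (11,X), (11,Y), (14,Y), (16,Y), (17,X), (18,X), (19,X), (20,X), (24,Y), (26,X), (28,Y)
ranks: 6->1, 7->2.5, 7->2.5, 9->4, 11->5.5, 11->5.5, 14->7, 16->8, 17->9, 18->10, 19->11, 20->12, 24->13, 26->14, 28->15
Step 2: Rank sum for X: R1 = 1 + 2.5 + 5.5 + 9 + 10 + 11 + 12 + 14 = 65.
Step 3: U_X = R1 - n1(n1+1)/2 = 65 - 8*9/2 = 65 - 36 = 29.
       U_Y = n1*n2 - U_X = 56 - 29 = 27.
Step 4: Ties are present, so use the tie-corrected normal approximation (with continuity correction) for the p-value.
Step 5: p-value = 0.953775; compare to alpha = 0.05. fail to reject H0.

U_X = 29, p = 0.953775, fail to reject H0 at alpha = 0.05.


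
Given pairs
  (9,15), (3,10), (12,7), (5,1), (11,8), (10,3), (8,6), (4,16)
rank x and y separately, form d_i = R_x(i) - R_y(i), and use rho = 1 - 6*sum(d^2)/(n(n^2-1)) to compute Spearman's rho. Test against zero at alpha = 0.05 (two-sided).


Step 1: Rank x and y separately (midranks; no ties here).
rank(x): 9->5, 3->1, 12->8, 5->3, 11->7, 10->6, 8->4, 4->2
rank(y): 15->7, 10->6, 7->4, 1->1, 8->5, 3->2, 6->3, 16->8
Step 2: d_i = R_x(i) - R_y(i); compute d_i^2.
  (5-7)^2=4, (1-6)^2=25, (8-4)^2=16, (3-1)^2=4, (7-5)^2=4, (6-2)^2=16, (4-3)^2=1, (2-8)^2=36
sum(d^2) = 106.
Step 3: rho = 1 - 6*106 / (8*(8^2 - 1)) = 1 - 636/504 = -0.261905.
Step 4: Under H0, t = rho * sqrt((n-2)/(1-rho^2)) = -0.6647 ~ t(6).
Step 5: Two-sided p-value from the t-distribution with 6 df = 0.530923.
Step 6: alpha = 0.05. fail to reject H0.

rho = -0.2619, p = 0.530923, fail to reject H0 at alpha = 0.05.


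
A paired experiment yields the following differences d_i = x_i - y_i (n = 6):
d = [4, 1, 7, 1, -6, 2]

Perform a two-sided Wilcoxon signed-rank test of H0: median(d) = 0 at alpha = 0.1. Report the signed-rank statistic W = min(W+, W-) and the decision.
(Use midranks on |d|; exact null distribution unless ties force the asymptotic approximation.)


Step 1: Drop any zero differences (none here) and take |d_i|.
|d| = [4, 1, 7, 1, 6, 2]
Step 2: Midrank |d_i| (ties get averaged ranks).
ranks: |4|->4, |1|->1.5, |7|->6, |1|->1.5, |6|->5, |2|->3
Step 3: Attach original signs; sum ranks with positive sign and with negative sign.
W+ = 4 + 1.5 + 6 + 1.5 + 3 = 16
W- = 5 = 5
(Check: W+ + W- = 21 should equal n(n+1)/2 = 21.)
Step 4: Test statistic W = min(W+, W-) = 5.
Step 5: Ties in |d|, so use the tie-corrected normal approximation.
        E[W] = n(n+1)/4 = 6*7/4 = 10.5.
        Tie groups: |d|=1 (t=2); sum(t^3 - t) = 6.
        Var[W] = n(n+1)(2n+1)/24 - sum(t^3-t)/48 = 546/24 - 6/48 = 22.625.
        z = (W - E[W]) / sqrt(Var[W]) = (5 - 10.5) / 4.7566 = -1.1563.
        Two-sided p = 2*Phi(z) = 0.247561.
Step 6: alpha = 0.1. fail to reject H0.

W+ = 16, W- = 5, W = min = 5, p = 0.247561, fail to reject H0.


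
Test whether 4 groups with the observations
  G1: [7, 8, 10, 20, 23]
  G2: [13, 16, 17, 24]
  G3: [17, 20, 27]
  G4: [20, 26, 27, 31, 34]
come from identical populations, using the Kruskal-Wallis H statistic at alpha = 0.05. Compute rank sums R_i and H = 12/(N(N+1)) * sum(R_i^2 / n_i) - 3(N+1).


Step 1: Combine all N = 17 observations and assign midranks.
sorted (value, group, rank): (7,G1,1), (8,G1,2), (10,G1,3), (13,G2,4), (16,G2,5), (17,G2,6.5), (17,G3,6.5), (20,G1,9), (20,G3,9), (20,G4,9), (23,G1,11), (24,G2,12), (26,G4,13), (27,G3,14.5), (27,G4,14.5), (31,G4,16), (34,G4,17)
Step 2: Sum ranks within each group.
R_1 = 26 (n_1 = 5)
R_2 = 27.5 (n_2 = 4)
R_3 = 30 (n_3 = 3)
R_4 = 69.5 (n_4 = 5)
Step 3: H = 12/(N(N+1)) * sum(R_i^2/n_i) - 3(N+1)
     = 12/(17*18) * (26^2/5 + 27.5^2/4 + 30^2/3 + 69.5^2/5) - 3*18
     = 0.039216 * 1590.31 - 54
     = 8.365196.
Step 4: Ties present; correction factor C = 1 - 36/(17^3 - 17) = 0.992647. Corrected H = 8.365196 / 0.992647 = 8.427160.
Step 5: Under H0, H ~ chi^2(3); p-value = 0.037961.
Step 6: alpha = 0.05. reject H0.

H = 8.4272, df = 3, p = 0.037961, reject H0.


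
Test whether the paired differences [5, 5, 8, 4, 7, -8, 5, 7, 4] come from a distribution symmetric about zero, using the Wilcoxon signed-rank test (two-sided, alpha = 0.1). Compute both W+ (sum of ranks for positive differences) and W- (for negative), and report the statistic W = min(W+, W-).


Step 1: Drop any zero differences (none here) and take |d_i|.
|d| = [5, 5, 8, 4, 7, 8, 5, 7, 4]
Step 2: Midrank |d_i| (ties get averaged ranks).
ranks: |5|->4, |5|->4, |8|->8.5, |4|->1.5, |7|->6.5, |8|->8.5, |5|->4, |7|->6.5, |4|->1.5
Step 3: Attach original signs; sum ranks with positive sign and with negative sign.
W+ = 4 + 4 + 8.5 + 1.5 + 6.5 + 4 + 6.5 + 1.5 = 36.5
W- = 8.5 = 8.5
(Check: W+ + W- = 45 should equal n(n+1)/2 = 45.)
Step 4: Test statistic W = min(W+, W-) = 8.5.
Step 5: Ties in |d|, so use the tie-corrected normal approximation.
        E[W] = n(n+1)/4 = 9*10/4 = 22.5.
        Tie groups: |d|=4 (t=2), |d|=5 (t=3), |d|=7 (t=2), |d|=8 (t=2); sum(t^3 - t) = 42.
        Var[W] = n(n+1)(2n+1)/24 - sum(t^3-t)/48 = 1710/24 - 42/48 = 70.375.
        z = (W - E[W]) / sqrt(Var[W]) = (8.5 - 22.5) / 8.3890 = -1.6689.
        Two-sided p = 2*Phi(z) = 0.095146.
Step 6: alpha = 0.1. reject H0.

W+ = 36.5, W- = 8.5, W = min = 8.5, p = 0.095146, reject H0.


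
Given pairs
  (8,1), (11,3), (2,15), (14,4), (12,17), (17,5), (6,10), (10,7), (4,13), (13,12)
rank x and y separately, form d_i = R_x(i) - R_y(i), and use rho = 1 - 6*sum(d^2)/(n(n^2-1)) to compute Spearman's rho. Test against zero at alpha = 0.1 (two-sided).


Step 1: Rank x and y separately (midranks; no ties here).
rank(x): 8->4, 11->6, 2->1, 14->9, 12->7, 17->10, 6->3, 10->5, 4->2, 13->8
rank(y): 1->1, 3->2, 15->9, 4->3, 17->10, 5->4, 10->6, 7->5, 13->8, 12->7
Step 2: d_i = R_x(i) - R_y(i); compute d_i^2.
  (4-1)^2=9, (6-2)^2=16, (1-9)^2=64, (9-3)^2=36, (7-10)^2=9, (10-4)^2=36, (3-6)^2=9, (5-5)^2=0, (2-8)^2=36, (8-7)^2=1
sum(d^2) = 216.
Step 3: rho = 1 - 6*216 / (10*(10^2 - 1)) = 1 - 1296/990 = -0.309091.
Step 4: Under H0, t = rho * sqrt((n-2)/(1-rho^2)) = -0.9193 ~ t(8).
Step 5: Two-sided p-value from the t-distribution with 8 df = 0.384841.
Step 6: alpha = 0.1. fail to reject H0.

rho = -0.3091, p = 0.384841, fail to reject H0 at alpha = 0.1.


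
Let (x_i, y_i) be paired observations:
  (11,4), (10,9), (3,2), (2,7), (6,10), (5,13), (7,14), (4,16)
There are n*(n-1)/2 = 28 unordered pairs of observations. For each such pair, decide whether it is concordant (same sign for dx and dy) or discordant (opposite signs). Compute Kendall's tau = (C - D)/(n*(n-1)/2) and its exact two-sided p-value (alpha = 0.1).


Step 1: Enumerate the 28 unordered pairs (i,j) with i<j and classify each by sign(x_j-x_i) * sign(y_j-y_i).
  (1,2):dx=-1,dy=+5->D; (1,3):dx=-8,dy=-2->C; (1,4):dx=-9,dy=+3->D; (1,5):dx=-5,dy=+6->D
  (1,6):dx=-6,dy=+9->D; (1,7):dx=-4,dy=+10->D; (1,8):dx=-7,dy=+12->D; (2,3):dx=-7,dy=-7->C
  (2,4):dx=-8,dy=-2->C; (2,5):dx=-4,dy=+1->D; (2,6):dx=-5,dy=+4->D; (2,7):dx=-3,dy=+5->D
  (2,8):dx=-6,dy=+7->D; (3,4):dx=-1,dy=+5->D; (3,5):dx=+3,dy=+8->C; (3,6):dx=+2,dy=+11->C
  (3,7):dx=+4,dy=+12->C; (3,8):dx=+1,dy=+14->C; (4,5):dx=+4,dy=+3->C; (4,6):dx=+3,dy=+6->C
  (4,7):dx=+5,dy=+7->C; (4,8):dx=+2,dy=+9->C; (5,6):dx=-1,dy=+3->D; (5,7):dx=+1,dy=+4->C
  (5,8):dx=-2,dy=+6->D; (6,7):dx=+2,dy=+1->C; (6,8):dx=-1,dy=+3->D; (7,8):dx=-3,dy=+2->D
Step 2: C = 13, D = 15, total pairs = 28.
Step 3: tau = (C - D)/(n(n-1)/2) = (13 - 15)/28 = -0.071429.
Step 4: Exact two-sided p-value (enumerate n! = 40320 permutations of y under H0): p = 0.904861.
Step 5: alpha = 0.1. fail to reject H0.

tau_b = -0.0714 (C=13, D=15), p = 0.904861, fail to reject H0.


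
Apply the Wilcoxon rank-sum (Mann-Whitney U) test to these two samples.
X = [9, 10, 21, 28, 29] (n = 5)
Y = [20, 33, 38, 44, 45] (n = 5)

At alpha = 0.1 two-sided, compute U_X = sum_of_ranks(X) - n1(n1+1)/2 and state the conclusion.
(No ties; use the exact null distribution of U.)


Step 1: Combine and sort all 10 observations; assign midranks.
sorted (value, group): (9,X), (10,X), (20,Y), (21,X), (28,X), (29,X), (33,Y), (38,Y), (44,Y), (45,Y)
ranks: 9->1, 10->2, 20->3, 21->4, 28->5, 29->6, 33->7, 38->8, 44->9, 45->10
Step 2: Rank sum for X: R1 = 1 + 2 + 4 + 5 + 6 = 18.
Step 3: U_X = R1 - n1(n1+1)/2 = 18 - 5*6/2 = 18 - 15 = 3.
       U_Y = n1*n2 - U_X = 25 - 3 = 22.
Step 4: No ties, so the exact null distribution of U (based on enumerating the C(10,5) = 252 equally likely rank assignments) gives the two-sided p-value.
Step 5: p-value = 0.055556; compare to alpha = 0.1. reject H0.

U_X = 3, p = 0.055556, reject H0 at alpha = 0.1.


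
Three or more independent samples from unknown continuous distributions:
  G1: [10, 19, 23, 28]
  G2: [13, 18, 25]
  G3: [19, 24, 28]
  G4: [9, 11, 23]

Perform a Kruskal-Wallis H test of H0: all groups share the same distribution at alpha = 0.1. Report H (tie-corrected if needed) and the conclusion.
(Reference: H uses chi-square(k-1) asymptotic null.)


Step 1: Combine all N = 13 observations and assign midranks.
sorted (value, group, rank): (9,G4,1), (10,G1,2), (11,G4,3), (13,G2,4), (18,G2,5), (19,G1,6.5), (19,G3,6.5), (23,G1,8.5), (23,G4,8.5), (24,G3,10), (25,G2,11), (28,G1,12.5), (28,G3,12.5)
Step 2: Sum ranks within each group.
R_1 = 29.5 (n_1 = 4)
R_2 = 20 (n_2 = 3)
R_3 = 29 (n_3 = 3)
R_4 = 12.5 (n_4 = 3)
Step 3: H = 12/(N(N+1)) * sum(R_i^2/n_i) - 3(N+1)
     = 12/(13*14) * (29.5^2/4 + 20^2/3 + 29^2/3 + 12.5^2/3) - 3*14
     = 0.065934 * 683.312 - 42
     = 3.053571.
Step 4: Ties present; correction factor C = 1 - 18/(13^3 - 13) = 0.991758. Corrected H = 3.053571 / 0.991758 = 3.078947.
Step 5: Under H0, H ~ chi^2(3); p-value = 0.379612.
Step 6: alpha = 0.1. fail to reject H0.

H = 3.0789, df = 3, p = 0.379612, fail to reject H0.


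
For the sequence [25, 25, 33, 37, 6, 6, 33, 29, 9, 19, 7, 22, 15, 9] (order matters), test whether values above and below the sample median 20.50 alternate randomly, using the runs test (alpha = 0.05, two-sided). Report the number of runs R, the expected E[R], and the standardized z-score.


Step 1: Compute median = 20.50; label A = above, B = below.
Labels in order: AAAABBAABBBABB  (n_A = 7, n_B = 7)
Step 2: Count runs R = 6.
Step 3: Under H0 (random ordering), E[R] = 2*n_A*n_B/(n_A+n_B) + 1 = 2*7*7/14 + 1 = 8.0000.
        Var[R] = 2*n_A*n_B*(2*n_A*n_B - n_A - n_B) / ((n_A+n_B)^2 * (n_A+n_B-1)) = 8232/2548 = 3.2308.
        SD[R] = 1.7974.
Step 4: Continuity-corrected z = (R + 0.5 - E[R]) / SD[R] = (6 + 0.5 - 8.0000) / 1.7974 = -0.8345.
Step 5: Two-sided p-value via normal approximation = 2*(1 - Phi(|z|)) = 0.403986.
Step 6: alpha = 0.05. fail to reject H0.

R = 6, z = -0.8345, p = 0.403986, fail to reject H0.


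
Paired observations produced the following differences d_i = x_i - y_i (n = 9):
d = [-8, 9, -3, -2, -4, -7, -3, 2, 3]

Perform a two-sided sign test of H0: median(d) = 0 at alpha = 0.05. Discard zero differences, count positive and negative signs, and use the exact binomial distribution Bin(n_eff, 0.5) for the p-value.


Step 1: Discard zero differences. Original n = 9; n_eff = number of nonzero differences = 9.
Nonzero differences (with sign): -8, +9, -3, -2, -4, -7, -3, +2, +3
Step 2: Count signs: positive = 3, negative = 6.
Step 3: Under H0: P(positive) = 0.5, so the number of positives S ~ Bin(9, 0.5).
Step 4: Two-sided exact p-value = sum of Bin(9,0.5) probabilities at or below the observed probability = 0.507812.
Step 5: alpha = 0.05. fail to reject H0.

n_eff = 9, pos = 3, neg = 6, p = 0.507812, fail to reject H0.


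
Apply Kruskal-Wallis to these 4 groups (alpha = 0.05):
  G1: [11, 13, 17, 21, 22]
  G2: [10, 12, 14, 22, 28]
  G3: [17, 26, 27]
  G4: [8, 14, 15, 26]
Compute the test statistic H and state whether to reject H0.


Step 1: Combine all N = 17 observations and assign midranks.
sorted (value, group, rank): (8,G4,1), (10,G2,2), (11,G1,3), (12,G2,4), (13,G1,5), (14,G2,6.5), (14,G4,6.5), (15,G4,8), (17,G1,9.5), (17,G3,9.5), (21,G1,11), (22,G1,12.5), (22,G2,12.5), (26,G3,14.5), (26,G4,14.5), (27,G3,16), (28,G2,17)
Step 2: Sum ranks within each group.
R_1 = 41 (n_1 = 5)
R_2 = 42 (n_2 = 5)
R_3 = 40 (n_3 = 3)
R_4 = 30 (n_4 = 4)
Step 3: H = 12/(N(N+1)) * sum(R_i^2/n_i) - 3(N+1)
     = 12/(17*18) * (41^2/5 + 42^2/5 + 40^2/3 + 30^2/4) - 3*18
     = 0.039216 * 1447.33 - 54
     = 2.758170.
Step 4: Ties present; correction factor C = 1 - 24/(17^3 - 17) = 0.995098. Corrected H = 2.758170 / 0.995098 = 2.771757.
Step 5: Under H0, H ~ chi^2(3); p-value = 0.428170.
Step 6: alpha = 0.05. fail to reject H0.

H = 2.7718, df = 3, p = 0.428170, fail to reject H0.


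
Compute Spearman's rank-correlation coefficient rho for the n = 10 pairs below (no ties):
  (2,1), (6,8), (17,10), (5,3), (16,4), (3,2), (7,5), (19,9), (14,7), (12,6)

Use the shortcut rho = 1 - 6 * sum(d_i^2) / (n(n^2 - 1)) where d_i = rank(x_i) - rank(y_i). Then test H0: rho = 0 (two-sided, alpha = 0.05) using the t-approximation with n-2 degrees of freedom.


Step 1: Rank x and y separately (midranks; no ties here).
rank(x): 2->1, 6->4, 17->9, 5->3, 16->8, 3->2, 7->5, 19->10, 14->7, 12->6
rank(y): 1->1, 8->8, 10->10, 3->3, 4->4, 2->2, 5->5, 9->9, 7->7, 6->6
Step 2: d_i = R_x(i) - R_y(i); compute d_i^2.
  (1-1)^2=0, (4-8)^2=16, (9-10)^2=1, (3-3)^2=0, (8-4)^2=16, (2-2)^2=0, (5-5)^2=0, (10-9)^2=1, (7-7)^2=0, (6-6)^2=0
sum(d^2) = 34.
Step 3: rho = 1 - 6*34 / (10*(10^2 - 1)) = 1 - 204/990 = 0.793939.
Step 4: Under H0, t = rho * sqrt((n-2)/(1-rho^2)) = 3.6934 ~ t(8).
Step 5: Two-sided p-value from the t-distribution with 8 df = 0.006100.
Step 6: alpha = 0.05. reject H0.

rho = 0.7939, p = 0.006100, reject H0 at alpha = 0.05.


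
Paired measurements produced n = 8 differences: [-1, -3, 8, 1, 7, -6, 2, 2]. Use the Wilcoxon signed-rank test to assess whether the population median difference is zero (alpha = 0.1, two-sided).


Step 1: Drop any zero differences (none here) and take |d_i|.
|d| = [1, 3, 8, 1, 7, 6, 2, 2]
Step 2: Midrank |d_i| (ties get averaged ranks).
ranks: |1|->1.5, |3|->5, |8|->8, |1|->1.5, |7|->7, |6|->6, |2|->3.5, |2|->3.5
Step 3: Attach original signs; sum ranks with positive sign and with negative sign.
W+ = 8 + 1.5 + 7 + 3.5 + 3.5 = 23.5
W- = 1.5 + 5 + 6 = 12.5
(Check: W+ + W- = 36 should equal n(n+1)/2 = 36.)
Step 4: Test statistic W = min(W+, W-) = 12.5.
Step 5: Ties in |d|, so use the tie-corrected normal approximation.
        E[W] = n(n+1)/4 = 8*9/4 = 18.
        Tie groups: |d|=1 (t=2), |d|=2 (t=2); sum(t^3 - t) = 12.
        Var[W] = n(n+1)(2n+1)/24 - sum(t^3-t)/48 = 1224/24 - 12/48 = 50.75.
        z = (W - E[W]) / sqrt(Var[W]) = (12.5 - 18) / 7.1239 = -0.7720.
        Two-sided p = 2*Phi(z) = 0.440086.
Step 6: alpha = 0.1. fail to reject H0.

W+ = 23.5, W- = 12.5, W = min = 12.5, p = 0.440086, fail to reject H0.


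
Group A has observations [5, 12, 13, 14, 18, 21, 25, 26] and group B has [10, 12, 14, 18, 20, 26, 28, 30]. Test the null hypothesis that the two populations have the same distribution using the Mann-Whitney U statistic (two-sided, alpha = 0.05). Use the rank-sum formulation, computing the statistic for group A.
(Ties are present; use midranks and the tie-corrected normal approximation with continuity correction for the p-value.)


Step 1: Combine and sort all 16 observations; assign midranks.
sorted (value, group): (5,X), (10,Y), (12,X), (12,Y), (13,X), (14,X), (14,Y), (18,X), (18,Y), (20,Y), (21,X), (25,X), (26,X), (26,Y), (28,Y), (30,Y)
ranks: 5->1, 10->2, 12->3.5, 12->3.5, 13->5, 14->6.5, 14->6.5, 18->8.5, 18->8.5, 20->10, 21->11, 25->12, 26->13.5, 26->13.5, 28->15, 30->16
Step 2: Rank sum for X: R1 = 1 + 3.5 + 5 + 6.5 + 8.5 + 11 + 12 + 13.5 = 61.
Step 3: U_X = R1 - n1(n1+1)/2 = 61 - 8*9/2 = 61 - 36 = 25.
       U_Y = n1*n2 - U_X = 64 - 25 = 39.
Step 4: Ties are present, so use the tie-corrected normal approximation (with continuity correction) for the p-value.
Step 5: p-value = 0.493563; compare to alpha = 0.05. fail to reject H0.

U_X = 25, p = 0.493563, fail to reject H0 at alpha = 0.05.


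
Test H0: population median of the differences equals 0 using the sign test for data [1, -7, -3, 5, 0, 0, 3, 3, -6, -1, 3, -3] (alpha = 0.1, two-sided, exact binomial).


Step 1: Discard zero differences. Original n = 12; n_eff = number of nonzero differences = 10.
Nonzero differences (with sign): +1, -7, -3, +5, +3, +3, -6, -1, +3, -3
Step 2: Count signs: positive = 5, negative = 5.
Step 3: Under H0: P(positive) = 0.5, so the number of positives S ~ Bin(10, 0.5).
Step 4: Two-sided exact p-value = sum of Bin(10,0.5) probabilities at or below the observed probability = 1.000000.
Step 5: alpha = 0.1. fail to reject H0.

n_eff = 10, pos = 5, neg = 5, p = 1.000000, fail to reject H0.


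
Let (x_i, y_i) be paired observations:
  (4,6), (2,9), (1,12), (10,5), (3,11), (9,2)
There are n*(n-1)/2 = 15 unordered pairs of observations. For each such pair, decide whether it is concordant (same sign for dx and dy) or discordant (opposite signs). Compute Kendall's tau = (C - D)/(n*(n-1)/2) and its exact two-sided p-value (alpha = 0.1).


Step 1: Enumerate the 15 unordered pairs (i,j) with i<j and classify each by sign(x_j-x_i) * sign(y_j-y_i).
  (1,2):dx=-2,dy=+3->D; (1,3):dx=-3,dy=+6->D; (1,4):dx=+6,dy=-1->D; (1,5):dx=-1,dy=+5->D
  (1,6):dx=+5,dy=-4->D; (2,3):dx=-1,dy=+3->D; (2,4):dx=+8,dy=-4->D; (2,5):dx=+1,dy=+2->C
  (2,6):dx=+7,dy=-7->D; (3,4):dx=+9,dy=-7->D; (3,5):dx=+2,dy=-1->D; (3,6):dx=+8,dy=-10->D
  (4,5):dx=-7,dy=+6->D; (4,6):dx=-1,dy=-3->C; (5,6):dx=+6,dy=-9->D
Step 2: C = 2, D = 13, total pairs = 15.
Step 3: tau = (C - D)/(n(n-1)/2) = (2 - 13)/15 = -0.733333.
Step 4: Exact two-sided p-value (enumerate n! = 720 permutations of y under H0): p = 0.055556.
Step 5: alpha = 0.1. reject H0.

tau_b = -0.7333 (C=2, D=13), p = 0.055556, reject H0.


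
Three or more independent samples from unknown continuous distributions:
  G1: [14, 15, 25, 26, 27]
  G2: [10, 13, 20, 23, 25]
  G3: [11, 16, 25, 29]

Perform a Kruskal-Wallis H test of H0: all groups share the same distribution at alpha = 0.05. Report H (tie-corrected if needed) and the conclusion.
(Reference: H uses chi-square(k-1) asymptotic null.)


Step 1: Combine all N = 14 observations and assign midranks.
sorted (value, group, rank): (10,G2,1), (11,G3,2), (13,G2,3), (14,G1,4), (15,G1,5), (16,G3,6), (20,G2,7), (23,G2,8), (25,G1,10), (25,G2,10), (25,G3,10), (26,G1,12), (27,G1,13), (29,G3,14)
Step 2: Sum ranks within each group.
R_1 = 44 (n_1 = 5)
R_2 = 29 (n_2 = 5)
R_3 = 32 (n_3 = 4)
Step 3: H = 12/(N(N+1)) * sum(R_i^2/n_i) - 3(N+1)
     = 12/(14*15) * (44^2/5 + 29^2/5 + 32^2/4) - 3*15
     = 0.057143 * 811.4 - 45
     = 1.365714.
Step 4: Ties present; correction factor C = 1 - 24/(14^3 - 14) = 0.991209. Corrected H = 1.365714 / 0.991209 = 1.377827.
Step 5: Under H0, H ~ chi^2(2); p-value = 0.502121.
Step 6: alpha = 0.05. fail to reject H0.

H = 1.3778, df = 2, p = 0.502121, fail to reject H0.


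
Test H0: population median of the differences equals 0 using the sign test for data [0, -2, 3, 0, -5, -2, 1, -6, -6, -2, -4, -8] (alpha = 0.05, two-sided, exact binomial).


Step 1: Discard zero differences. Original n = 12; n_eff = number of nonzero differences = 10.
Nonzero differences (with sign): -2, +3, -5, -2, +1, -6, -6, -2, -4, -8
Step 2: Count signs: positive = 2, negative = 8.
Step 3: Under H0: P(positive) = 0.5, so the number of positives S ~ Bin(10, 0.5).
Step 4: Two-sided exact p-value = sum of Bin(10,0.5) probabilities at or below the observed probability = 0.109375.
Step 5: alpha = 0.05. fail to reject H0.

n_eff = 10, pos = 2, neg = 8, p = 0.109375, fail to reject H0.


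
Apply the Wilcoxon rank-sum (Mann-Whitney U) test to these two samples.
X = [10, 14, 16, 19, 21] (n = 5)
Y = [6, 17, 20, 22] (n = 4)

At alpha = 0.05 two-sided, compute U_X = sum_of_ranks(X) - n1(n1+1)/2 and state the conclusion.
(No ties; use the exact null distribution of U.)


Step 1: Combine and sort all 9 observations; assign midranks.
sorted (value, group): (6,Y), (10,X), (14,X), (16,X), (17,Y), (19,X), (20,Y), (21,X), (22,Y)
ranks: 6->1, 10->2, 14->3, 16->4, 17->5, 19->6, 20->7, 21->8, 22->9
Step 2: Rank sum for X: R1 = 2 + 3 + 4 + 6 + 8 = 23.
Step 3: U_X = R1 - n1(n1+1)/2 = 23 - 5*6/2 = 23 - 15 = 8.
       U_Y = n1*n2 - U_X = 20 - 8 = 12.
Step 4: No ties, so the exact null distribution of U (based on enumerating the C(9,5) = 126 equally likely rank assignments) gives the two-sided p-value.
Step 5: p-value = 0.730159; compare to alpha = 0.05. fail to reject H0.

U_X = 8, p = 0.730159, fail to reject H0 at alpha = 0.05.


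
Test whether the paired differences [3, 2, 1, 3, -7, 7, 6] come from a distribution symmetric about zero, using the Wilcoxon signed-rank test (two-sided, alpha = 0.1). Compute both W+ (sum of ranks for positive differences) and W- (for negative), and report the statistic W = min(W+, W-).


Step 1: Drop any zero differences (none here) and take |d_i|.
|d| = [3, 2, 1, 3, 7, 7, 6]
Step 2: Midrank |d_i| (ties get averaged ranks).
ranks: |3|->3.5, |2|->2, |1|->1, |3|->3.5, |7|->6.5, |7|->6.5, |6|->5
Step 3: Attach original signs; sum ranks with positive sign and with negative sign.
W+ = 3.5 + 2 + 1 + 3.5 + 6.5 + 5 = 21.5
W- = 6.5 = 6.5
(Check: W+ + W- = 28 should equal n(n+1)/2 = 28.)
Step 4: Test statistic W = min(W+, W-) = 6.5.
Step 5: Ties in |d|, so use the tie-corrected normal approximation.
        E[W] = n(n+1)/4 = 7*8/4 = 14.
        Tie groups: |d|=3 (t=2), |d|=7 (t=2); sum(t^3 - t) = 12.
        Var[W] = n(n+1)(2n+1)/24 - sum(t^3-t)/48 = 840/24 - 12/48 = 34.75.
        z = (W - E[W]) / sqrt(Var[W]) = (6.5 - 14) / 5.8949 = -1.2723.
        Two-sided p = 2*Phi(z) = 0.203272.
Step 6: alpha = 0.1. fail to reject H0.

W+ = 21.5, W- = 6.5, W = min = 6.5, p = 0.203272, fail to reject H0.


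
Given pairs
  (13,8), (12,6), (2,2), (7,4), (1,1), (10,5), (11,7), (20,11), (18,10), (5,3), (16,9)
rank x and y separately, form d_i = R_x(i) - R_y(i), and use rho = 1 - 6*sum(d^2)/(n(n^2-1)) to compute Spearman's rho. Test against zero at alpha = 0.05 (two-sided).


Step 1: Rank x and y separately (midranks; no ties here).
rank(x): 13->8, 12->7, 2->2, 7->4, 1->1, 10->5, 11->6, 20->11, 18->10, 5->3, 16->9
rank(y): 8->8, 6->6, 2->2, 4->4, 1->1, 5->5, 7->7, 11->11, 10->10, 3->3, 9->9
Step 2: d_i = R_x(i) - R_y(i); compute d_i^2.
  (8-8)^2=0, (7-6)^2=1, (2-2)^2=0, (4-4)^2=0, (1-1)^2=0, (5-5)^2=0, (6-7)^2=1, (11-11)^2=0, (10-10)^2=0, (3-3)^2=0, (9-9)^2=0
sum(d^2) = 2.
Step 3: rho = 1 - 6*2 / (11*(11^2 - 1)) = 1 - 12/1320 = 0.990909.
Step 4: Under H0, t = rho * sqrt((n-2)/(1-rho^2)) = 22.0966 ~ t(9).
Step 5: Two-sided p-value from the t-distribution with 9 df = 0.000000.
Step 6: alpha = 0.05. reject H0.

rho = 0.9909, p = 0.000000, reject H0 at alpha = 0.05.


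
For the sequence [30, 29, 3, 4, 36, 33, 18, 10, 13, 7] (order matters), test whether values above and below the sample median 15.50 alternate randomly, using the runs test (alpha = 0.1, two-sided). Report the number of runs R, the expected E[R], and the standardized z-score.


Step 1: Compute median = 15.50; label A = above, B = below.
Labels in order: AABBAAABBB  (n_A = 5, n_B = 5)
Step 2: Count runs R = 4.
Step 3: Under H0 (random ordering), E[R] = 2*n_A*n_B/(n_A+n_B) + 1 = 2*5*5/10 + 1 = 6.0000.
        Var[R] = 2*n_A*n_B*(2*n_A*n_B - n_A - n_B) / ((n_A+n_B)^2 * (n_A+n_B-1)) = 2000/900 = 2.2222.
        SD[R] = 1.4907.
Step 4: Continuity-corrected z = (R + 0.5 - E[R]) / SD[R] = (4 + 0.5 - 6.0000) / 1.4907 = -1.0062.
Step 5: Two-sided p-value via normal approximation = 2*(1 - Phi(|z|)) = 0.314305.
Step 6: alpha = 0.1. fail to reject H0.

R = 4, z = -1.0062, p = 0.314305, fail to reject H0.


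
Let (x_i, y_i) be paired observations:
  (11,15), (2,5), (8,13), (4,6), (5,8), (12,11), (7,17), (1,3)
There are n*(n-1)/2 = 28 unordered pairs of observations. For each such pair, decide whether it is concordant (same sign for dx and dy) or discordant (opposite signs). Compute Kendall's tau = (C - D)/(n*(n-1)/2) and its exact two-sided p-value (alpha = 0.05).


Step 1: Enumerate the 28 unordered pairs (i,j) with i<j and classify each by sign(x_j-x_i) * sign(y_j-y_i).
  (1,2):dx=-9,dy=-10->C; (1,3):dx=-3,dy=-2->C; (1,4):dx=-7,dy=-9->C; (1,5):dx=-6,dy=-7->C
  (1,6):dx=+1,dy=-4->D; (1,7):dx=-4,dy=+2->D; (1,8):dx=-10,dy=-12->C; (2,3):dx=+6,dy=+8->C
  (2,4):dx=+2,dy=+1->C; (2,5):dx=+3,dy=+3->C; (2,6):dx=+10,dy=+6->C; (2,7):dx=+5,dy=+12->C
  (2,8):dx=-1,dy=-2->C; (3,4):dx=-4,dy=-7->C; (3,5):dx=-3,dy=-5->C; (3,6):dx=+4,dy=-2->D
  (3,7):dx=-1,dy=+4->D; (3,8):dx=-7,dy=-10->C; (4,5):dx=+1,dy=+2->C; (4,6):dx=+8,dy=+5->C
  (4,7):dx=+3,dy=+11->C; (4,8):dx=-3,dy=-3->C; (5,6):dx=+7,dy=+3->C; (5,7):dx=+2,dy=+9->C
  (5,8):dx=-4,dy=-5->C; (6,7):dx=-5,dy=+6->D; (6,8):dx=-11,dy=-8->C; (7,8):dx=-6,dy=-14->C
Step 2: C = 23, D = 5, total pairs = 28.
Step 3: tau = (C - D)/(n(n-1)/2) = (23 - 5)/28 = 0.642857.
Step 4: Exact two-sided p-value (enumerate n! = 40320 permutations of y under H0): p = 0.031151.
Step 5: alpha = 0.05. reject H0.

tau_b = 0.6429 (C=23, D=5), p = 0.031151, reject H0.


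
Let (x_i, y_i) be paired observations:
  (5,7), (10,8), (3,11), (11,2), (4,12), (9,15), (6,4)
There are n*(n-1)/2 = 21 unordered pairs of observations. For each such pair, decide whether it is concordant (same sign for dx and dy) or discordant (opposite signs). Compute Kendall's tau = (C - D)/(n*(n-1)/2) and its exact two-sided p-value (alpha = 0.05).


Step 1: Enumerate the 21 unordered pairs (i,j) with i<j and classify each by sign(x_j-x_i) * sign(y_j-y_i).
  (1,2):dx=+5,dy=+1->C; (1,3):dx=-2,dy=+4->D; (1,4):dx=+6,dy=-5->D; (1,5):dx=-1,dy=+5->D
  (1,6):dx=+4,dy=+8->C; (1,7):dx=+1,dy=-3->D; (2,3):dx=-7,dy=+3->D; (2,4):dx=+1,dy=-6->D
  (2,5):dx=-6,dy=+4->D; (2,6):dx=-1,dy=+7->D; (2,7):dx=-4,dy=-4->C; (3,4):dx=+8,dy=-9->D
  (3,5):dx=+1,dy=+1->C; (3,6):dx=+6,dy=+4->C; (3,7):dx=+3,dy=-7->D; (4,5):dx=-7,dy=+10->D
  (4,6):dx=-2,dy=+13->D; (4,7):dx=-5,dy=+2->D; (5,6):dx=+5,dy=+3->C; (5,7):dx=+2,dy=-8->D
  (6,7):dx=-3,dy=-11->C
Step 2: C = 7, D = 14, total pairs = 21.
Step 3: tau = (C - D)/(n(n-1)/2) = (7 - 14)/21 = -0.333333.
Step 4: Exact two-sided p-value (enumerate n! = 5040 permutations of y under H0): p = 0.381349.
Step 5: alpha = 0.05. fail to reject H0.

tau_b = -0.3333 (C=7, D=14), p = 0.381349, fail to reject H0.


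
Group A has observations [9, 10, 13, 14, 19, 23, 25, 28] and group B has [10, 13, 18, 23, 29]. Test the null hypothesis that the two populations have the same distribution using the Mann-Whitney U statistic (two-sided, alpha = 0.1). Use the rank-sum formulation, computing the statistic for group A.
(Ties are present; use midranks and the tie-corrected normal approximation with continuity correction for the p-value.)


Step 1: Combine and sort all 13 observations; assign midranks.
sorted (value, group): (9,X), (10,X), (10,Y), (13,X), (13,Y), (14,X), (18,Y), (19,X), (23,X), (23,Y), (25,X), (28,X), (29,Y)
ranks: 9->1, 10->2.5, 10->2.5, 13->4.5, 13->4.5, 14->6, 18->7, 19->8, 23->9.5, 23->9.5, 25->11, 28->12, 29->13
Step 2: Rank sum for X: R1 = 1 + 2.5 + 4.5 + 6 + 8 + 9.5 + 11 + 12 = 54.5.
Step 3: U_X = R1 - n1(n1+1)/2 = 54.5 - 8*9/2 = 54.5 - 36 = 18.5.
       U_Y = n1*n2 - U_X = 40 - 18.5 = 21.5.
Step 4: Ties are present, so use the tie-corrected normal approximation (with continuity correction) for the p-value.
Step 5: p-value = 0.883138; compare to alpha = 0.1. fail to reject H0.

U_X = 18.5, p = 0.883138, fail to reject H0 at alpha = 0.1.


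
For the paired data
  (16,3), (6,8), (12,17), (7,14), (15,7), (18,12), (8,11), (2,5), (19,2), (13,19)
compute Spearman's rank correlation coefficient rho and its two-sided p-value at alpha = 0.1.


Step 1: Rank x and y separately (midranks; no ties here).
rank(x): 16->8, 6->2, 12->5, 7->3, 15->7, 18->9, 8->4, 2->1, 19->10, 13->6
rank(y): 3->2, 8->5, 17->9, 14->8, 7->4, 12->7, 11->6, 5->3, 2->1, 19->10
Step 2: d_i = R_x(i) - R_y(i); compute d_i^2.
  (8-2)^2=36, (2-5)^2=9, (5-9)^2=16, (3-8)^2=25, (7-4)^2=9, (9-7)^2=4, (4-6)^2=4, (1-3)^2=4, (10-1)^2=81, (6-10)^2=16
sum(d^2) = 204.
Step 3: rho = 1 - 6*204 / (10*(10^2 - 1)) = 1 - 1224/990 = -0.236364.
Step 4: Under H0, t = rho * sqrt((n-2)/(1-rho^2)) = -0.6880 ~ t(8).
Step 5: Two-sided p-value from the t-distribution with 8 df = 0.510885.
Step 6: alpha = 0.1. fail to reject H0.

rho = -0.2364, p = 0.510885, fail to reject H0 at alpha = 0.1.


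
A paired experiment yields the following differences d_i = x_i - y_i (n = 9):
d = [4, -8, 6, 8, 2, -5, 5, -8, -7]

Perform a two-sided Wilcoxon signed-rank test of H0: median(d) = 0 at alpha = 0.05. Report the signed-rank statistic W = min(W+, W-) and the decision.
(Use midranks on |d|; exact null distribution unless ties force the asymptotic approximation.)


Step 1: Drop any zero differences (none here) and take |d_i|.
|d| = [4, 8, 6, 8, 2, 5, 5, 8, 7]
Step 2: Midrank |d_i| (ties get averaged ranks).
ranks: |4|->2, |8|->8, |6|->5, |8|->8, |2|->1, |5|->3.5, |5|->3.5, |8|->8, |7|->6
Step 3: Attach original signs; sum ranks with positive sign and with negative sign.
W+ = 2 + 5 + 8 + 1 + 3.5 = 19.5
W- = 8 + 3.5 + 8 + 6 = 25.5
(Check: W+ + W- = 45 should equal n(n+1)/2 = 45.)
Step 4: Test statistic W = min(W+, W-) = 19.5.
Step 5: Ties in |d|, so use the tie-corrected normal approximation.
        E[W] = n(n+1)/4 = 9*10/4 = 22.5.
        Tie groups: |d|=5 (t=2), |d|=8 (t=3); sum(t^3 - t) = 30.
        Var[W] = n(n+1)(2n+1)/24 - sum(t^3-t)/48 = 1710/24 - 30/48 = 70.625.
        z = (W - E[W]) / sqrt(Var[W]) = (19.5 - 22.5) / 8.4039 = -0.3570.
        Two-sided p = 2*Phi(z) = 0.721108.
Step 6: alpha = 0.05. fail to reject H0.

W+ = 19.5, W- = 25.5, W = min = 19.5, p = 0.721108, fail to reject H0.


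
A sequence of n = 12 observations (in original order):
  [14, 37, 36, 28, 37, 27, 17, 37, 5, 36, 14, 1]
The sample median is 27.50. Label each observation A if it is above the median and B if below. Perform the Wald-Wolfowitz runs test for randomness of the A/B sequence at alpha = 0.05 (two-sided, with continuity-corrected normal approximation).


Step 1: Compute median = 27.50; label A = above, B = below.
Labels in order: BAAAABBABABB  (n_A = 6, n_B = 6)
Step 2: Count runs R = 7.
Step 3: Under H0 (random ordering), E[R] = 2*n_A*n_B/(n_A+n_B) + 1 = 2*6*6/12 + 1 = 7.0000.
        Var[R] = 2*n_A*n_B*(2*n_A*n_B - n_A - n_B) / ((n_A+n_B)^2 * (n_A+n_B-1)) = 4320/1584 = 2.7273.
        SD[R] = 1.6514.
Step 4: R = E[R], so z = 0 with no continuity correction.
Step 5: Two-sided p-value via normal approximation = 2*(1 - Phi(|z|)) = 1.000000.
Step 6: alpha = 0.05. fail to reject H0.

R = 7, z = 0.0000, p = 1.000000, fail to reject H0.


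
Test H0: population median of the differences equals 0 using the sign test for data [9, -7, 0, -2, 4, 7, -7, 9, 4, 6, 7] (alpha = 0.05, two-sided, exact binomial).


Step 1: Discard zero differences. Original n = 11; n_eff = number of nonzero differences = 10.
Nonzero differences (with sign): +9, -7, -2, +4, +7, -7, +9, +4, +6, +7
Step 2: Count signs: positive = 7, negative = 3.
Step 3: Under H0: P(positive) = 0.5, so the number of positives S ~ Bin(10, 0.5).
Step 4: Two-sided exact p-value = sum of Bin(10,0.5) probabilities at or below the observed probability = 0.343750.
Step 5: alpha = 0.05. fail to reject H0.

n_eff = 10, pos = 7, neg = 3, p = 0.343750, fail to reject H0.


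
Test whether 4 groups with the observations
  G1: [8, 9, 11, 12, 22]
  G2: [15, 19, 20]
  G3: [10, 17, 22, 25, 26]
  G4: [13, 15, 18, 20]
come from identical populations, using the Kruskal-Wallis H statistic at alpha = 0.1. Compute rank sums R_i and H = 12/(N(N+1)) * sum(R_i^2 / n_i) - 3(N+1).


Step 1: Combine all N = 17 observations and assign midranks.
sorted (value, group, rank): (8,G1,1), (9,G1,2), (10,G3,3), (11,G1,4), (12,G1,5), (13,G4,6), (15,G2,7.5), (15,G4,7.5), (17,G3,9), (18,G4,10), (19,G2,11), (20,G2,12.5), (20,G4,12.5), (22,G1,14.5), (22,G3,14.5), (25,G3,16), (26,G3,17)
Step 2: Sum ranks within each group.
R_1 = 26.5 (n_1 = 5)
R_2 = 31 (n_2 = 3)
R_3 = 59.5 (n_3 = 5)
R_4 = 36 (n_4 = 4)
Step 3: H = 12/(N(N+1)) * sum(R_i^2/n_i) - 3(N+1)
     = 12/(17*18) * (26.5^2/5 + 31^2/3 + 59.5^2/5 + 36^2/4) - 3*18
     = 0.039216 * 1492.83 - 54
     = 4.542484.
Step 4: Ties present; correction factor C = 1 - 18/(17^3 - 17) = 0.996324. Corrected H = 4.542484 / 0.996324 = 4.559246.
Step 5: Under H0, H ~ chi^2(3); p-value = 0.207066.
Step 6: alpha = 0.1. fail to reject H0.

H = 4.5592, df = 3, p = 0.207066, fail to reject H0.


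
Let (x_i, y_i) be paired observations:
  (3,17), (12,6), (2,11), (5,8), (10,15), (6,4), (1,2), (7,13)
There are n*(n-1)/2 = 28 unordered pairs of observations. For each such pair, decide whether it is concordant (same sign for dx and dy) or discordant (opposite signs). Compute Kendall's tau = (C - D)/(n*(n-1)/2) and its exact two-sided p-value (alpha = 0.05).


Step 1: Enumerate the 28 unordered pairs (i,j) with i<j and classify each by sign(x_j-x_i) * sign(y_j-y_i).
  (1,2):dx=+9,dy=-11->D; (1,3):dx=-1,dy=-6->C; (1,4):dx=+2,dy=-9->D; (1,5):dx=+7,dy=-2->D
  (1,6):dx=+3,dy=-13->D; (1,7):dx=-2,dy=-15->C; (1,8):dx=+4,dy=-4->D; (2,3):dx=-10,dy=+5->D
  (2,4):dx=-7,dy=+2->D; (2,5):dx=-2,dy=+9->D; (2,6):dx=-6,dy=-2->C; (2,7):dx=-11,dy=-4->C
  (2,8):dx=-5,dy=+7->D; (3,4):dx=+3,dy=-3->D; (3,5):dx=+8,dy=+4->C; (3,6):dx=+4,dy=-7->D
  (3,7):dx=-1,dy=-9->C; (3,8):dx=+5,dy=+2->C; (4,5):dx=+5,dy=+7->C; (4,6):dx=+1,dy=-4->D
  (4,7):dx=-4,dy=-6->C; (4,8):dx=+2,dy=+5->C; (5,6):dx=-4,dy=-11->C; (5,7):dx=-9,dy=-13->C
  (5,8):dx=-3,dy=-2->C; (6,7):dx=-5,dy=-2->C; (6,8):dx=+1,dy=+9->C; (7,8):dx=+6,dy=+11->C
Step 2: C = 16, D = 12, total pairs = 28.
Step 3: tau = (C - D)/(n(n-1)/2) = (16 - 12)/28 = 0.142857.
Step 4: Exact two-sided p-value (enumerate n! = 40320 permutations of y under H0): p = 0.719544.
Step 5: alpha = 0.05. fail to reject H0.

tau_b = 0.1429 (C=16, D=12), p = 0.719544, fail to reject H0.


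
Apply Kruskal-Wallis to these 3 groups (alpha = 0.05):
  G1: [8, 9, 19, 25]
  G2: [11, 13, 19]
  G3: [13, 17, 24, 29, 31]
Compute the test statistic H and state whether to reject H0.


Step 1: Combine all N = 12 observations and assign midranks.
sorted (value, group, rank): (8,G1,1), (9,G1,2), (11,G2,3), (13,G2,4.5), (13,G3,4.5), (17,G3,6), (19,G1,7.5), (19,G2,7.5), (24,G3,9), (25,G1,10), (29,G3,11), (31,G3,12)
Step 2: Sum ranks within each group.
R_1 = 20.5 (n_1 = 4)
R_2 = 15 (n_2 = 3)
R_3 = 42.5 (n_3 = 5)
Step 3: H = 12/(N(N+1)) * sum(R_i^2/n_i) - 3(N+1)
     = 12/(12*13) * (20.5^2/4 + 15^2/3 + 42.5^2/5) - 3*13
     = 0.076923 * 541.312 - 39
     = 2.639423.
Step 4: Ties present; correction factor C = 1 - 12/(12^3 - 12) = 0.993007. Corrected H = 2.639423 / 0.993007 = 2.658011.
Step 5: Under H0, H ~ chi^2(2); p-value = 0.264740.
Step 6: alpha = 0.05. fail to reject H0.

H = 2.6580, df = 2, p = 0.264740, fail to reject H0.


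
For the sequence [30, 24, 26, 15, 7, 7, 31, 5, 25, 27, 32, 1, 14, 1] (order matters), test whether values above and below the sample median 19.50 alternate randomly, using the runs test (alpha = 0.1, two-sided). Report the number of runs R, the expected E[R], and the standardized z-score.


Step 1: Compute median = 19.50; label A = above, B = below.
Labels in order: AAABBBABAAABBB  (n_A = 7, n_B = 7)
Step 2: Count runs R = 6.
Step 3: Under H0 (random ordering), E[R] = 2*n_A*n_B/(n_A+n_B) + 1 = 2*7*7/14 + 1 = 8.0000.
        Var[R] = 2*n_A*n_B*(2*n_A*n_B - n_A - n_B) / ((n_A+n_B)^2 * (n_A+n_B-1)) = 8232/2548 = 3.2308.
        SD[R] = 1.7974.
Step 4: Continuity-corrected z = (R + 0.5 - E[R]) / SD[R] = (6 + 0.5 - 8.0000) / 1.7974 = -0.8345.
Step 5: Two-sided p-value via normal approximation = 2*(1 - Phi(|z|)) = 0.403986.
Step 6: alpha = 0.1. fail to reject H0.

R = 6, z = -0.8345, p = 0.403986, fail to reject H0.


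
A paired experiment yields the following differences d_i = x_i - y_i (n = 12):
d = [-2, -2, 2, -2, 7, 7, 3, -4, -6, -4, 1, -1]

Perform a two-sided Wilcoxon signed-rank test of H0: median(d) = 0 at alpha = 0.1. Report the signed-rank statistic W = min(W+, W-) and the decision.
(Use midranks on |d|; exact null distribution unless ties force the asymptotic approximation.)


Step 1: Drop any zero differences (none here) and take |d_i|.
|d| = [2, 2, 2, 2, 7, 7, 3, 4, 6, 4, 1, 1]
Step 2: Midrank |d_i| (ties get averaged ranks).
ranks: |2|->4.5, |2|->4.5, |2|->4.5, |2|->4.5, |7|->11.5, |7|->11.5, |3|->7, |4|->8.5, |6|->10, |4|->8.5, |1|->1.5, |1|->1.5
Step 3: Attach original signs; sum ranks with positive sign and with negative sign.
W+ = 4.5 + 11.5 + 11.5 + 7 + 1.5 = 36
W- = 4.5 + 4.5 + 4.5 + 8.5 + 10 + 8.5 + 1.5 = 42
(Check: W+ + W- = 78 should equal n(n+1)/2 = 78.)
Step 4: Test statistic W = min(W+, W-) = 36.
Step 5: Ties in |d|, so use the tie-corrected normal approximation.
        E[W] = n(n+1)/4 = 12*13/4 = 39.
        Tie groups: |d|=1 (t=2), |d|=2 (t=4), |d|=4 (t=2), |d|=7 (t=2); sum(t^3 - t) = 78.
        Var[W] = n(n+1)(2n+1)/24 - sum(t^3-t)/48 = 3900/24 - 78/48 = 160.875.
        z = (W - E[W]) / sqrt(Var[W]) = (36 - 39) / 12.6837 = -0.2365.
        Two-sided p = 2*Phi(z) = 0.813025.
Step 6: alpha = 0.1. fail to reject H0.

W+ = 36, W- = 42, W = min = 36, p = 0.813025, fail to reject H0.


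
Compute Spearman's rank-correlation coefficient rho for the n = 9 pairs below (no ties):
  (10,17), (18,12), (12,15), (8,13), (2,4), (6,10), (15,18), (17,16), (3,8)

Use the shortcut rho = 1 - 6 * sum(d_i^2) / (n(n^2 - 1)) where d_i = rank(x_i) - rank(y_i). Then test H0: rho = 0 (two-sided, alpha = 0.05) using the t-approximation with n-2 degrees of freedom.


Step 1: Rank x and y separately (midranks; no ties here).
rank(x): 10->5, 18->9, 12->6, 8->4, 2->1, 6->3, 15->7, 17->8, 3->2
rank(y): 17->8, 12->4, 15->6, 13->5, 4->1, 10->3, 18->9, 16->7, 8->2
Step 2: d_i = R_x(i) - R_y(i); compute d_i^2.
  (5-8)^2=9, (9-4)^2=25, (6-6)^2=0, (4-5)^2=1, (1-1)^2=0, (3-3)^2=0, (7-9)^2=4, (8-7)^2=1, (2-2)^2=0
sum(d^2) = 40.
Step 3: rho = 1 - 6*40 / (9*(9^2 - 1)) = 1 - 240/720 = 0.666667.
Step 4: Under H0, t = rho * sqrt((n-2)/(1-rho^2)) = 2.3664 ~ t(7).
Step 5: Two-sided p-value from the t-distribution with 7 df = 0.049867.
Step 6: alpha = 0.05. reject H0.

rho = 0.6667, p = 0.049867, reject H0 at alpha = 0.05.


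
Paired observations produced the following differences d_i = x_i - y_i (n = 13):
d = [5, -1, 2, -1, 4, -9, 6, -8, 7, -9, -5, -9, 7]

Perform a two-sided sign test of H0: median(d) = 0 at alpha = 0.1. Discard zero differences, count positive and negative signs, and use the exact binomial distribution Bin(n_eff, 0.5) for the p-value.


Step 1: Discard zero differences. Original n = 13; n_eff = number of nonzero differences = 13.
Nonzero differences (with sign): +5, -1, +2, -1, +4, -9, +6, -8, +7, -9, -5, -9, +7
Step 2: Count signs: positive = 6, negative = 7.
Step 3: Under H0: P(positive) = 0.5, so the number of positives S ~ Bin(13, 0.5).
Step 4: Two-sided exact p-value = sum of Bin(13,0.5) probabilities at or below the observed probability = 1.000000.
Step 5: alpha = 0.1. fail to reject H0.

n_eff = 13, pos = 6, neg = 7, p = 1.000000, fail to reject H0.
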